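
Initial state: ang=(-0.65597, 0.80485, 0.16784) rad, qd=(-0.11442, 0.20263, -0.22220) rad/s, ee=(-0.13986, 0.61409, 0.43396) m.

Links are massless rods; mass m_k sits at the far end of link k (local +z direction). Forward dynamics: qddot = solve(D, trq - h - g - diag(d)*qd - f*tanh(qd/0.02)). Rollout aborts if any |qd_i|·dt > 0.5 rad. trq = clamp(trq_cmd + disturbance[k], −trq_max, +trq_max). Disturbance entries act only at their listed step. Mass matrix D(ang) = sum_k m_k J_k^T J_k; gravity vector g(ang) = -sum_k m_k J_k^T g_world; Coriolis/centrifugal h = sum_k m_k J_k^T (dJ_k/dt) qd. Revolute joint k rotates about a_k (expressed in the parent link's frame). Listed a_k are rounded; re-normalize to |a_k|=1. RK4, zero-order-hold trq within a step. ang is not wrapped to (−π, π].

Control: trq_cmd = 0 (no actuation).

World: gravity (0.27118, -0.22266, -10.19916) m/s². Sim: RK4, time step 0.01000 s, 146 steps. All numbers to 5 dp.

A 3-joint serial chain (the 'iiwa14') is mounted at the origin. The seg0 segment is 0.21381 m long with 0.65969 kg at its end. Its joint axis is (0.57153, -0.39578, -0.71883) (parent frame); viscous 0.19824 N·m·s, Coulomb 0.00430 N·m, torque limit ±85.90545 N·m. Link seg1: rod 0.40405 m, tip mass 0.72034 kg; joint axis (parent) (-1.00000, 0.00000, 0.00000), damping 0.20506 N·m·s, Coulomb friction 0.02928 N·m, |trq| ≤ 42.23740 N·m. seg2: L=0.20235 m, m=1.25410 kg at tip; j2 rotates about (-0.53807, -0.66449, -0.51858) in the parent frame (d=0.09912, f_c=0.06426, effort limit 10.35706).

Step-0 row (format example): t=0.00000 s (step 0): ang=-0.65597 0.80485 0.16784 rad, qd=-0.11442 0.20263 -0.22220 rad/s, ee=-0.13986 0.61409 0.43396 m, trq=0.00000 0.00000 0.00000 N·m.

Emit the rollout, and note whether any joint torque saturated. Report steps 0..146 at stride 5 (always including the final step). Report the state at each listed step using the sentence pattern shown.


t=0.05000 s (step 5): ang=-0.64978 0.84540 0.13857 rad, qd=0.27971 1.35664 -0.92747 rad/s, ee=-0.14433 0.62013 0.41654 m, trq=0.00000 0.00000 0.00000 N·m.
t=0.10000 s (step 10): ang=-0.63549 0.93514 0.07572 rad, qd=0.22407 2.18924 -1.60704 rad/s, ee=-0.15295 0.63145 0.37671 m, trq=0.00000 0.00000 0.00000 N·m.
t=0.15000 s (step 15): ang=-0.63340 1.06089 -0.02729 rad, qd=-0.19144 2.81460 -2.58934 rad/s, ee=-0.16531 0.64443 0.31374 m, trq=0.00000 0.00000 0.00000 N·m.
t=0.20000 s (step 20): ang=-0.65883 1.21437 -0.19136 rad, qd=-0.85210 3.30608 -4.03332 rad/s, ee=-0.18040 0.65200 0.22687 m, trq=0.00000 0.00000 0.00000 N·m.
t=0.25000 s (step 25): ang=-0.71791 1.39069 -0.42777 rad, qd=-1.45628 3.75905 -5.25089 rad/s, ee=-0.19709 0.64176 0.11729 m, trq=0.00000 0.00000 0.00000 N·m.
t=0.30000 s (step 30): ang=-0.79441 1.59453 -0.68167 rad, qd=-1.49057 4.45561 -4.43976 rad/s, ee=-0.21540 0.59758 -0.00819 m, trq=0.00000 0.00000 0.00000 N·m.
t=0.35000 s (step 35): ang=-0.86030 1.83956 -0.82951 rad, qd=-1.13514 5.32406 -1.16913 rad/s, ee=-0.23619 0.51050 -0.13634 m, trq=0.00000 0.00000 0.00000 N·m.
t=0.40000 s (step 40): ang=-0.91282 2.11790 -0.79169 rad, qd=-1.03438 5.67960 2.59101 rad/s, ee=-0.25639 0.37982 -0.25199 m, trq=0.00000 0.00000 0.00000 N·m.
t=0.45000 s (step 45): ang=-0.97107 2.39430 -0.58882 rad, qd=-1.43121 5.25445 5.10770 rad/s, ee=-0.26523 0.20730 -0.33429 m, trq=0.00000 0.00000 0.00000 N·m.
t=0.50000 s (step 50): ang=-1.07621 2.63503 -0.33638 rad, qd=-3.00606 4.32150 4.48219 rad/s, ee=-0.24732 0.01005 -0.35843 m, trq=0.00000 0.00000 0.00000 N·m.
t=0.55000 s (step 55): ang=-1.28960 2.82004 -0.16198 rad, qd=-5.61392 2.99187 2.59388 rad/s, ee=-0.19468 -0.17483 -0.31690 m, trq=0.00000 0.00000 0.00000 N·m.
t=0.60000 s (step 60): ang=-1.63289 2.92647 -0.05283 rad, qd=-7.93841 1.23532 1.99353 rad/s, ee=-0.11159 -0.31164 -0.22576 m, trq=0.00000 0.00000 0.00000 N·m.
t=0.65000 s (step 65): ang=-2.05714 2.94837 0.04407 rad, qd=-8.73288 -0.23855 1.81870 rad/s, ee=-0.01142 -0.38087 -0.11534 m, trq=0.00000 0.00000 0.00000 N·m.
t=0.70000 s (step 70): ang=-2.47970 2.91797 0.12111 rad, qd=-7.97046 -0.82324 1.22650 rad/s, ee=0.08746 -0.38850 -0.01686 m, trq=0.00000 0.00000 0.00000 N·m.
t=0.75000 s (step 75): ang=-2.84229 2.87879 0.16845 rad, qd=-6.48749 -0.64874 0.71587 rad/s, ee=0.17367 -0.35649 0.05311 m, trq=0.00000 0.00000 0.00000 N·m.
t=0.80000 s (step 80): ang=-3.12877 2.85982 0.19757 rad, qd=-5.00666 -0.06492 0.48501 rad/s, ee=0.24533 -0.30355 0.09044 m, trq=0.00000 0.00000 0.00000 N·m.
t=0.85000 s (step 85): ang=-3.34798 2.87523 0.21871 rad, qd=-3.81749 0.70189 0.35748 rad/s, ee=0.30371 -0.24021 0.09534 m, trq=0.00000 0.00000 0.00000 N·m.
t=0.90000 s (step 90): ang=-3.51601 2.93148 0.23162 rad, qd=-2.95530 1.55782 0.13478 rad/s, ee=0.34888 -0.17154 0.06891 m, trq=0.00000 0.00000 0.00000 N·m.
t=0.95000 s (step 95): ang=-3.64651 3.03170 0.23302 rad, qd=-2.24877 2.45895 -0.00066 rad/s, ee=0.37788 -0.09971 0.01248 m, trq=0.00000 0.00000 0.00000 N·m.
t=1.00000 s (step 100): ang=-3.73756 3.17949 0.23264 rad, qd=-1.27750 3.50116 -0.00945 rad/s, ee=0.38399 -0.02607 -0.07147 m, trq=0.00000 0.00000 0.00000 N·m.
t=1.05000 s (step 105): ang=-3.75370 3.39181 0.21767 rad, qd=0.73932 5.10370 -1.11213 rad/s, ee=0.36073 0.04671 -0.17660 m, trq=0.00000 0.00000 0.00000 N·m.
t=1.10000 s (step 110): ang=-3.68088 3.68853 0.06247 rad, qd=1.91588 6.62409 -5.29530 rad/s, ee=0.30876 0.11803 -0.29001 m, trq=0.00000 0.00000 0.00000 N·m.
t=1.15000 s (step 115): ang=-3.58408 4.03317 -0.27729 rad, qd=1.69392 6.90054 -7.40718 rad/s, ee=0.22008 0.18910 -0.39278 m, trq=0.00000 0.00000 0.00000 N·m.
t=1.20000 s (step 120): ang=-3.53387 4.35967 -0.56823 rad, qd=0.26330 6.10971 -3.42723 rad/s, ee=0.09160 0.26219 -0.46071 m, trq=0.00000 0.00000 0.00000 N·m.
t=1.25000 s (step 125): ang=-3.54838 4.64462 -0.59916 rad, qd=-0.68467 5.29744 1.87602 rad/s, ee=-0.05729 0.33442 -0.48956 m, trq=0.00000 0.00000 0.00000 N·m.
t=1.30000 s (step 130): ang=-3.59015 4.88914 -0.42552 rad, qd=-0.87799 4.52183 4.47477 rad/s, ee=-0.21381 0.39354 -0.48009 m, trq=0.00000 0.00000 0.00000 N·m.
t=1.35000 s (step 135): ang=-3.62760 5.10544 -0.21316 rad, qd=-0.58157 4.21542 3.55710 rad/s, ee=-0.36439 0.42469 -0.43345 m, trq=0.00000 0.00000 0.00000 N·m.
t=1.40000 s (step 140): ang=-3.64964 5.31317 -0.08840 rad, qd=-0.34733 4.05793 1.47997 rad/s, ee=-0.49362 0.42356 -0.36477 m, trq=0.00000 0.00000 0.00000 N·m.
t=1.45000 s (step 145): ang=-3.66788 5.50459 -0.05015 rad, qd=-0.43645 3.52213 0.23115 rad/s, ee=-0.59473 0.39680 -0.29166 m, trq=0.00000 0.00000 0.00000 N·m.
t=1.46000 s (step 146): ang=-3.67251 5.53902 -0.04850 rad, qd=-0.49124 3.36212 0.10325 rad/s, ee=-0.61155 0.38913 -0.27765 m.
any joint saturated: no


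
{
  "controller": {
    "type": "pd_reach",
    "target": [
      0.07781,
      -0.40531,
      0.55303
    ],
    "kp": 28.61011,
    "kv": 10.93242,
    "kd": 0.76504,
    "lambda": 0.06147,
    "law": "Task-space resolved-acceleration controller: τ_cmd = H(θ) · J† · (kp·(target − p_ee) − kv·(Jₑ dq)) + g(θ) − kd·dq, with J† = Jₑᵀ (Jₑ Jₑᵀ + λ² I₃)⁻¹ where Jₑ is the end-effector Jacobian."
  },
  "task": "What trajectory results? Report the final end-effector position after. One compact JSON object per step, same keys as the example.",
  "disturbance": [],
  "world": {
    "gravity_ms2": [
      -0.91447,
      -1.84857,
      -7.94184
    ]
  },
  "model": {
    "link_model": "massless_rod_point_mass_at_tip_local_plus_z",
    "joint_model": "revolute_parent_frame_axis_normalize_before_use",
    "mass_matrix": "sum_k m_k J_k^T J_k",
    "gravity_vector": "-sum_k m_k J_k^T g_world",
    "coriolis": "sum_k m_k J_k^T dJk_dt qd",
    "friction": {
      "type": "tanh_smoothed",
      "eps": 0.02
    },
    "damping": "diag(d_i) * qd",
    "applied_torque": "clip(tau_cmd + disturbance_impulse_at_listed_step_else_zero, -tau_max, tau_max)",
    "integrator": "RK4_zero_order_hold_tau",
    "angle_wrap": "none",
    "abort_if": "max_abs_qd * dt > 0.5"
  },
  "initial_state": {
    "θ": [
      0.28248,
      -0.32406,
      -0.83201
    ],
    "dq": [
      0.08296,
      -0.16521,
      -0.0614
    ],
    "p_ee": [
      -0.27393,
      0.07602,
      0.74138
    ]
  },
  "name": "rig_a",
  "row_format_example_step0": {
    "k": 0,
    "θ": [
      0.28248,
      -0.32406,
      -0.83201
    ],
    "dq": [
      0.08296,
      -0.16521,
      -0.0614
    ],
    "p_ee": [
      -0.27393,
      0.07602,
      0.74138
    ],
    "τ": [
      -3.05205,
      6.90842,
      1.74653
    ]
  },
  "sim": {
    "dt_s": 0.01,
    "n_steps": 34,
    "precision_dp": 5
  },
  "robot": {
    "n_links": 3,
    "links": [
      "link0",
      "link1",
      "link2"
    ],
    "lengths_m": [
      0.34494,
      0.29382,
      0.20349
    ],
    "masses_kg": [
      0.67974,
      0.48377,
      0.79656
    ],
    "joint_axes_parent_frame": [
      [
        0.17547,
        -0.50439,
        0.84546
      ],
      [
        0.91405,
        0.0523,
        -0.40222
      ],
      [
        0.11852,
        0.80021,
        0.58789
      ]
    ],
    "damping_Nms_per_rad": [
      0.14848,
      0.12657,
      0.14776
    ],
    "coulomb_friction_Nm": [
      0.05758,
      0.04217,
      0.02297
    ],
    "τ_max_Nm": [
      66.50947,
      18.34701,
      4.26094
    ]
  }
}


{"k":1,"\u03b8":[0.28257,-0.32258,-0.83658],"dq":[-0.06057,0.45134,-0.81909],"p_ee":[-0.27419,0.07564,0.741],"\u03c4":[-2.95091,5.83538,2.21147]}
{"k":2,"\u03b8":[0.28191,-0.31659,-0.84368],"dq":[-0.07101,0.74746,-0.60546],"p_ee":[-0.27373,0.0742,0.74107],"\u03c4":[-2.86679,5.05157,1.89578]}
{"k":3,"\u03b8":[0.28108,-0.30773,-0.8494],"dq":[-0.09594,1.0265,-0.53968],"p_ee":[-0.27266,0.07191,0.74178],"\u03c4":[-2.78768,4.36108,1.72566]}
{"k":4,"\u03b8":[0.28002,-0.29632,-0.8544],"dq":[-0.11636,1.25542,-0.46224],"p_ee":[-0.27107,0.06889,0.74297],"\u03c4":[-2.71356,3.76998,1.56447]}
{"k":5,"\u03b8":[0.27877,-0.28281,-0.85867],"dq":[-0.13566,1.44677,-0.39321],"p_ee":[-0.26905,0.06526,0.74454],"\u03c4":[-2.64432,3.25942,1.42583]}
{"k":6,"\u03b8":[0.27732,-0.26755,-0.86228],"dq":[-0.15401,1.60596,-0.32965],"p_ee":[-0.26666,0.06111,0.74641],"\u03c4":[-2.57991,2.8166,1.30474]}
{"k":7,"\u03b8":[0.2757,-0.25084,-0.86528],"dq":[-0.17175,1.73815,-0.27142],"p_ee":[-0.26396,0.05651,0.74851],"\u03c4":[-2.52025,2.43036,1.19891]}
{"k":8,"\u03b8":[0.2739,-0.23291,-0.86771],"dq":[-0.18906,1.84757,-0.21799],"p_ee":[-0.26099,0.05153,0.75077],"\u03c4":[-2.46521,2.09139,1.10608]}
{"k":9,"\u03b8":[0.27193,-0.21399,-0.86964],"dq":[-0.20604,1.9378,-0.16886],"p_ee":[-0.2578,0.04622,0.75314],"\u03c4":[-2.41462,1.79189,1.02431]}
{"k":10,"\u03b8":[0.26979,-0.19425,-0.8711],"dq":[-0.22275,2.01181,-0.12357],"p_ee":[-0.25441,0.04063,0.75557],"\u03c4":[-2.36829,1.52536,0.95195]}
{"k":11,"\u03b8":[0.26748,-0.17384,-0.87211],"dq":[-0.23923,2.07209,-0.08168],"p_ee":[-0.25087,0.03481,0.75801],"\u03c4":[-2.32597,1.28637,0.88755]}
{"k":12,"\u03b8":[0.26501,-0.15288,-0.87273],"dq":[-0.25552,2.12079,-0.04298],"p_ee":[-0.2472,0.02877,0.76044],"\u03c4":[-2.28743,1.07037,0.83004]}
{"k":13,"\u03b8":[0.26238,-0.13148,-0.87298],"dq":[-0.27223,2.16092,-0.01167],"p_ee":[-0.24343,0.02257,0.76282],"\u03c4":[-2.25219,0.87291,0.78218]}
{"k":14,"\u03b8":[0.25957,-0.10971,-0.87299],"dq":[-0.29048,2.19634,0.00416],"p_ee":[-0.23956,0.01621,0.76513],"\u03c4":[-2.21947,0.68967,0.75021]}
{"k":15,"\u03b8":[0.25658,-0.08763,-0.87283],"dq":[-0.3079,2.22312,0.02293],"p_ee":[-0.23563,0.00973,0.76734],"\u03c4":[-2.18957,0.52109,0.71811]}
{"k":16,"\u03b8":[0.25343,-0.06531,-0.87247],"dq":[-0.32427,2.24183,0.04661],"p_ee":[-0.23166,0.00314,0.76943],"\u03c4":[-2.16254,0.36517,0.68377]}
{"k":17,"\u03b8":[0.25011,-0.04284,-0.87186],"dq":[-0.33974,2.25365,0.07423],"p_ee":[-0.22764,-0.00353,0.77141],"\u03c4":[-2.13827,0.21981,0.64758]}
{"k":18,"\u03b8":[0.24664,-0.02028,-0.87097],"dq":[-0.35495,2.2607,0.10121],"p_ee":[-0.22361,-0.01027,0.77326],"\u03c4":[-2.1164,0.08269,0.61306]}
{"k":19,"\u03b8":[0.24302,0.00234,-0.86982],"dq":[-0.37001,2.26378,0.127],"p_ee":[-0.21957,-0.01706,0.77497],"\u03c4":[-2.09668,-0.04752,0.58043]}
{"k":20,"\u03b8":[0.23925,0.02497,-0.86842],"dq":[-0.38495,2.26343,0.15167],"p_ee":[-0.21553,-0.02389,0.77653],"\u03c4":[-2.07889,-0.17179,0.54942]}
{"k":21,"\u03b8":[0.23533,0.04758,-0.86677],"dq":[-0.39976,2.26005,0.17533],"p_ee":[-0.2115,-0.03075,0.77795],"\u03c4":[-2.06282,-0.29093,0.51976]}
{"k":22,"\u03b8":[0.23126,0.07014,-0.8649],"dq":[-0.41445,2.25402,0.1981],"p_ee":[-0.20749,-0.03763,0.77922],"\u03c4":[-2.04832,-0.40556,0.49124]}
{"k":23,"\u03b8":[0.22705,0.09263,-0.8628],"dq":[-0.42903,2.24562,0.22003],"p_ee":[-0.20351,-0.04451,0.78034],"\u03c4":[-2.0352,-0.51623,0.46367]}
{"k":24,"\u03b8":[0.22269,0.11502,-0.86049],"dq":[-0.44348,2.23512,0.24122],"p_ee":[-0.19957,-0.05138,0.7813],"\u03c4":[-2.02334,-0.62335,0.4369]}
{"k":25,"\u03b8":[0.21818,0.1373,-0.85796],"dq":[-0.4578,2.22272,0.26172],"p_ee":[-0.19568,-0.05824,0.7821],"\u03c4":[-2.0126,-0.72727,0.41081]}
{"k":26,"\u03b8":[0.21354,0.15945,-0.85524],"dq":[-0.47198,2.20861,0.28158],"p_ee":[-0.19183,-0.06508,0.78275],"\u03c4":[-2.00288,-0.82826,0.38531]}
{"k":27,"\u03b8":[0.20875,0.18145,-0.85232],"dq":[-0.48601,2.19295,0.30084],"p_ee":[-0.18804,-0.07189,0.78324],"\u03c4":[-1.99406,-0.92654,0.36032]}
{"k":28,"\u03b8":[0.20383,0.20329,-0.84921],"dq":[-0.49986,2.17586,0.31954],"p_ee":[-0.18432,-0.07866,0.78358],"\u03c4":[-1.98608,-1.02227,0.33577]}
{"k":29,"\u03b8":[0.19876,0.22495,-0.84592],"dq":[-0.51351,2.15745,0.33771],"p_ee":[-0.18066,-0.08538,0.78377],"\u03c4":[-1.97885,-1.1156,0.31163]}
{"k":30,"\u03b8":[0.19356,0.24642,-0.84245],"dq":[-0.52694,2.13783,0.35538],"p_ee":[-0.17708,-0.09204,0.78381],"\u03c4":[-1.97232,-1.20662,0.28786]}
{"k":31,"\u03b8":[0.18823,0.26768,-0.8388],"dq":[-0.54011,2.11705,0.37255],"p_ee":[-0.17358,-0.09864,0.78371],"\u03c4":[-1.96642,-1.2954,0.26444]}
{"k":32,"\u03b8":[0.18277,0.28874,-0.83499],"dq":[-0.55299,2.09521,0.38925],"p_ee":[-0.17015,-0.10518,0.78347],"\u03c4":[-1.96112,-1.38202,0.24136]}
{"k":33,"\u03b8":[0.17718,0.30957,-0.83101],"dq":[-0.56554,2.07235,0.40548],"p_ee":[-0.16682,-0.11164,0.78309],"\u03c4":[-1.95637,-1.46649,0.2186]}
{"k":34,"\u03b8":[0.17147,0.33016,-0.82687],"dq":[-0.57772,2.04852,0.42124],"p_ee":[-0.16357,-0.11802,0.78258]}
{"summary": "final p_ee position (m): -0.16357 -0.11802 0.78258"}


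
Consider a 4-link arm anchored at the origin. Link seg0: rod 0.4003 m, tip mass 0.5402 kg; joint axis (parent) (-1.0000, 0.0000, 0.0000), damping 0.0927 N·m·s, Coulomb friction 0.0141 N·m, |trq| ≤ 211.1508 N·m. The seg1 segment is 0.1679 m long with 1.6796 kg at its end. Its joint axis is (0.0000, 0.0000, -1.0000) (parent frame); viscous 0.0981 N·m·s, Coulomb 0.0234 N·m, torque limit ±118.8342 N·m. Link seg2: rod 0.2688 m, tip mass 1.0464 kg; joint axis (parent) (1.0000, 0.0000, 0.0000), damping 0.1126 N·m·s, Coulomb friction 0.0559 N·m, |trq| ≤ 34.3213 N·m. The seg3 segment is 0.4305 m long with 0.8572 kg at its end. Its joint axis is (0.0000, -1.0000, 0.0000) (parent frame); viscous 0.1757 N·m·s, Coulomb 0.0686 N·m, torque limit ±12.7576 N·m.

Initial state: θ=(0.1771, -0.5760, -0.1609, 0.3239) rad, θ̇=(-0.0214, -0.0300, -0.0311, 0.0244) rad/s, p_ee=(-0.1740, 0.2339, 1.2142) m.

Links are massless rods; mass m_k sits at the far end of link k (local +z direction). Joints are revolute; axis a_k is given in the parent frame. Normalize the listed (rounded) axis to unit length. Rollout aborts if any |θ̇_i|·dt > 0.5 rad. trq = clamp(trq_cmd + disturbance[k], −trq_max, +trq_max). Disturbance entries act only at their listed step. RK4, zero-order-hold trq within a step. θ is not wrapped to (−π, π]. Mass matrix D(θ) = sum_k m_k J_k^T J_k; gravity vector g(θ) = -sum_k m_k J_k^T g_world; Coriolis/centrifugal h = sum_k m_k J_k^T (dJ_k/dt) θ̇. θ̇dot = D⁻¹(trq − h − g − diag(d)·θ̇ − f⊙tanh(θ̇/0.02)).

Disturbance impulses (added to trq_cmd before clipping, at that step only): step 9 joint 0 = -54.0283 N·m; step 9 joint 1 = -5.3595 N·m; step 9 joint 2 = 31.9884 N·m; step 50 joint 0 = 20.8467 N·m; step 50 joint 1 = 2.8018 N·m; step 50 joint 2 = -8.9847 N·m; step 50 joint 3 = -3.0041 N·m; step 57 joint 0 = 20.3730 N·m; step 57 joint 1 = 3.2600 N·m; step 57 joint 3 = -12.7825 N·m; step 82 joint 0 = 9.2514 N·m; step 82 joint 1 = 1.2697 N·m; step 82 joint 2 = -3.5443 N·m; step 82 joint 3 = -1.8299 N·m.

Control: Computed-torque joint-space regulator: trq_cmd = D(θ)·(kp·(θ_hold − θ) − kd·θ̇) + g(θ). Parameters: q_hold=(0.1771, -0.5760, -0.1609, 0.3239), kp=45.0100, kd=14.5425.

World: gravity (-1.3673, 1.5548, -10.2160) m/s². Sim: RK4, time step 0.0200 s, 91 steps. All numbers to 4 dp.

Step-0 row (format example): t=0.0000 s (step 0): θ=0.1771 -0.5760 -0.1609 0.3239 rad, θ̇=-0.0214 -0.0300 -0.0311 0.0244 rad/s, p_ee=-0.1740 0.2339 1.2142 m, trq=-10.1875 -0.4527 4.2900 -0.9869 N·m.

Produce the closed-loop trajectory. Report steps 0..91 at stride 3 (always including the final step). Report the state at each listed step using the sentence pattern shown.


t=0.0600 s (step 3): θ=0.1763 -0.5758 -0.1617 0.3249 rad, θ̇=-0.0063 -0.0269 -0.0098 -0.0023 rad/s, p_ee=-0.1746 0.2331 1.2141 m, trq=-10.5397 -0.4845 4.3118 -0.8883 N·m.
t=0.1200 s (step 6): θ=0.1762 -0.5751 -0.1616 0.3252 rad, θ̇=-0.0003 -0.0270 -0.0039 -0.0079 rad/s, p_ee=-0.1747 0.2330 1.2141 m, trq=-10.7039 -0.4975 4.3356 -0.8584 N·m.
t=0.1800 s (step 9): θ=0.1762 -0.5744 -0.1614 0.3254 rad, θ̇=0.0018 -0.0273 -0.0028 -0.0094 rad/s, p_ee=-0.1746 0.2330 1.2141 m, trq=-64.8081 -5.8628 34.3213 -0.8483 N·m.
t=0.2400 s (step 12): θ=0.1735 -0.6020 -0.1214 0.3157 rad, θ̇=-0.0364 -0.0188 0.5307 -0.0336 rad/s, p_ee=-0.1567 0.2064 1.2240 m, trq=-1.1286 0.3872 -1.1010 -0.8951 N·m.
t=0.3000 s (step 15): θ=0.1723 -0.6018 -0.1049 0.3150 rad, θ̇=-0.0080 -0.0529 0.0652 -0.0119 rad/s, p_ee=-0.1501 0.1963 1.2271 m, trq=-6.5115 -0.1148 1.8323 -0.8624 N·m.
t=0.3600 s (step 18): θ=0.1724 -0.6005 -0.1060 0.3155 rad, θ̇=0.0081 0.0137 -0.0870 0.0090 rad/s, p_ee=-0.1508 0.1970 1.2268 m, trq=-9.0224 -0.3435 3.1701 -0.8279 N·m.
t=0.4200 s (step 21): θ=0.1731 -0.5996 -0.1128 0.3161 rad, θ̇=0.0147 0.0714 -0.1218 0.0207 rad/s, p_ee=-0.1535 0.2016 1.2255 m, trq=-10.1710 -0.4472 3.7799 -0.8001 N·m.
t=0.4800 s (step 24): θ=0.1740 -0.5979 -0.1207 0.3167 rad, θ̇=0.0154 0.0691 -0.1226 0.0201 rad/s, p_ee=-0.1568 0.2070 1.2238 m, trq=-10.6773 -0.4920 4.0654 -0.7868 N·m.
t=0.5400 s (step 27): θ=0.1748 -0.5963 -0.1281 0.3173 rad, θ̇=0.0139 0.0669 -0.1070 0.0196 rad/s, p_ee=-0.1598 0.2120 1.2222 m, trq=-10.8859 -0.5103 4.1969 -0.7818 N·m.
t=0.6000 s (step 30): θ=0.1756 -0.5948 -0.1343 0.3179 rad, θ̇=0.0118 0.0650 -0.0872 0.0193 rad/s, p_ee=-0.1623 0.2164 1.2208 m, trq=-10.9592 -0.5166 4.2557 -0.7810 N·m.
t=0.6600 s (step 33): θ=0.1762 -0.5934 -0.1394 0.3184 rad, θ̇=0.0097 0.0634 -0.0683 0.0190 rad/s, p_ee=-0.1644 0.2200 1.2196 m, trq=-10.9736 -0.5176 4.2804 -0.7822 N·m.
t=0.7200 s (step 36): θ=0.1768 -0.5920 -0.1434 0.3189 rad, θ̇=0.0078 0.0619 -0.0521 0.0186 rad/s, p_ee=-0.1660 0.2228 1.2186 m, trq=-10.9646 -0.5165 4.2897 -0.7844 N·m.
t=0.7800 s (step 39): θ=0.1772 -0.5906 -0.1465 0.3194 rad, θ̇=0.0062 0.0603 -0.0390 0.0181 rad/s, p_ee=-0.1674 0.2251 1.2179 m, trq=-10.9481 -0.5148 4.2927 -0.7871 N·m.
t=0.8400 s (step 42): θ=0.1775 -0.5894 -0.1490 0.3198 rad, θ̇=0.0047 0.0581 -0.0292 0.0174 rad/s, p_ee=-0.1684 0.2268 1.2172 m, trq=-10.9307 -0.5133 4.2948 -0.7902 N·m.
t=0.9000 s (step 45): θ=0.1777 -0.5884 -0.1509 0.3202 rad, θ̇=0.0033 0.0554 -0.0222 0.0164 rad/s, p_ee=-0.1692 0.2282 1.2167 m, trq=-10.9150 -0.5121 4.2983 -0.7934 N·m.
t=0.9600 s (step 48): θ=0.1779 -0.5875 -0.1525 0.3205 rad, θ̇=0.0020 0.0525 -0.0174 0.0153 rad/s, p_ee=-0.1699 0.2293 1.2163 m, trq=-10.9018 -0.5113 4.3037 -0.7966 N·m.
t=1.0200 s (step 51): θ=0.1780 -0.5650 -0.1540 0.3223 rad, θ̇=0.0036 1.9773 -0.0747 0.1139 rad/s, p_ee=-0.1708 0.2336 1.2152 m, trq=-17.1754 -1.3053 7.0422 0.0623 N·m.
t=1.0800 s (step 54): θ=0.1785 -0.5259 -0.1621 0.3203 rad, θ̇=0.0120 0.0936 -0.0999 -0.0390 rad/s, p_ee=-0.1721 0.2457 1.2124 m, trq=-13.7474 -0.7807 5.5862 -0.5614 N·m.
t=1.1400 s (step 57): θ=0.1791 -0.5257 -0.1651 0.3198 rad, θ̇=0.0054 -0.0099 -0.0078 0.0183 rad/s, p_ee=-0.1730 0.2482 1.2116 m, trq=8.2435 2.6592 4.8766 -12.7576 N·m.
t=1.2000 s (step 60): θ=0.1816 -0.5161 -0.1591 0.2710 rad, θ̇=0.0321 -0.0120 0.0699 -0.5764 rad/s, p_ee=-0.1537 0.2612 1.2160 m, trq=-15.0158 -0.9636 4.6363 1.2395 N·m.
t=1.2600 s (step 63): θ=0.1826 -0.5147 -0.1559 0.2559 rad, θ̇=0.0021 -0.0531 0.0242 -0.0391 rad/s, p_ee=-0.1472 0.2644 1.2174 m, trq=-12.6680 -0.6007 4.5030 0.0401 N·m.
t=1.3200 s (step 66): θ=0.1821 -0.5178 -0.1553 0.2593 rad, θ̇=-0.0161 -0.0403 -0.0011 0.1180 rad/s, p_ee=-0.1483 0.2622 1.2175 m, trq=-11.6030 -0.4815 4.4204 -0.4198 N·m.
t=1.3800 s (step 69): θ=0.1809 -0.5200 -0.1556 0.2677 rad, θ̇=-0.0204 -0.0292 -0.0063 0.1558 rad/s, p_ee=-0.1515 0.2587 1.2172 m, trq=-11.1211 -0.4428 4.3663 -0.6188 N·m.
t=1.4400 s (step 72): θ=0.1797 -0.5221 -0.1561 0.2769 rad, θ̇=-0.0191 -0.0283 -0.0066 0.1499 rad/s, p_ee=-0.1549 0.2550 1.2168 m, trq=-10.9084 -0.4352 4.3385 -0.7122 N·m.
t=1.5000 s (step 75): θ=0.1787 -0.5241 -0.1565 0.2852 rad, θ̇=-0.0163 -0.0276 -0.0059 0.1299 rad/s, p_ee=-0.1581 0.2516 1.2164 m, trq=-10.8197 -0.4399 4.3269 -0.7572 N·m.
t=1.5600 s (step 78): θ=0.1778 -0.5260 -0.1569 0.2923 rad, θ̇=-0.0133 -0.0268 -0.0051 0.1073 rad/s, p_ee=-0.1607 0.2487 1.2161 m, trq=-10.7869 -0.4488 4.3235 -0.7797 N·m.
t=1.6200 s (step 81): θ=0.1771 -0.5278 -0.1572 0.2980 rad, θ̇=-0.0105 -0.0260 -0.0045 0.0864 rad/s, p_ee=-0.1628 0.2464 1.2157 m, trq=-10.7786 -0.4581 4.3238 -0.7912 N·m.
t=1.6800 s (step 84): θ=0.1766 -0.5101 -0.1583 0.3016 rad, θ̇=-0.0001 0.2115 -0.0574 -0.0089 rad/s, p_ee=-0.1639 0.2484 1.2148 m, trq=-12.9260 -0.6995 5.1441 -0.4286 N·m.
t=1.7400 s (step 87): θ=0.1768 -0.5094 -0.1606 0.3023 rad, θ̇=0.0027 -0.0365 -0.0119 0.0412 rad/s, p_ee=-0.1649 0.2499 1.2142 m, trq=-11.7556 -0.5482 4.6768 -0.6813 N·m.
t=1.8000 s (step 90): θ=0.1768 -0.5118 -0.1607 0.3052 rad, θ̇=-0.0041 -0.0446 0.0016 0.0519 rad/s, p_ee=-0.1660 0.2488 1.2140 m, trq=-11.2120 -0.5025 4.4876 -0.7658 N·m.
t=1.8200 s (step 91): θ=0.1767 -0.5127 -0.1607 0.3062 rad, θ̇=-0.0055 -0.0468 0.0024 0.0508 rad/s, p_ee=-0.1664 0.2483 1.2140 m.


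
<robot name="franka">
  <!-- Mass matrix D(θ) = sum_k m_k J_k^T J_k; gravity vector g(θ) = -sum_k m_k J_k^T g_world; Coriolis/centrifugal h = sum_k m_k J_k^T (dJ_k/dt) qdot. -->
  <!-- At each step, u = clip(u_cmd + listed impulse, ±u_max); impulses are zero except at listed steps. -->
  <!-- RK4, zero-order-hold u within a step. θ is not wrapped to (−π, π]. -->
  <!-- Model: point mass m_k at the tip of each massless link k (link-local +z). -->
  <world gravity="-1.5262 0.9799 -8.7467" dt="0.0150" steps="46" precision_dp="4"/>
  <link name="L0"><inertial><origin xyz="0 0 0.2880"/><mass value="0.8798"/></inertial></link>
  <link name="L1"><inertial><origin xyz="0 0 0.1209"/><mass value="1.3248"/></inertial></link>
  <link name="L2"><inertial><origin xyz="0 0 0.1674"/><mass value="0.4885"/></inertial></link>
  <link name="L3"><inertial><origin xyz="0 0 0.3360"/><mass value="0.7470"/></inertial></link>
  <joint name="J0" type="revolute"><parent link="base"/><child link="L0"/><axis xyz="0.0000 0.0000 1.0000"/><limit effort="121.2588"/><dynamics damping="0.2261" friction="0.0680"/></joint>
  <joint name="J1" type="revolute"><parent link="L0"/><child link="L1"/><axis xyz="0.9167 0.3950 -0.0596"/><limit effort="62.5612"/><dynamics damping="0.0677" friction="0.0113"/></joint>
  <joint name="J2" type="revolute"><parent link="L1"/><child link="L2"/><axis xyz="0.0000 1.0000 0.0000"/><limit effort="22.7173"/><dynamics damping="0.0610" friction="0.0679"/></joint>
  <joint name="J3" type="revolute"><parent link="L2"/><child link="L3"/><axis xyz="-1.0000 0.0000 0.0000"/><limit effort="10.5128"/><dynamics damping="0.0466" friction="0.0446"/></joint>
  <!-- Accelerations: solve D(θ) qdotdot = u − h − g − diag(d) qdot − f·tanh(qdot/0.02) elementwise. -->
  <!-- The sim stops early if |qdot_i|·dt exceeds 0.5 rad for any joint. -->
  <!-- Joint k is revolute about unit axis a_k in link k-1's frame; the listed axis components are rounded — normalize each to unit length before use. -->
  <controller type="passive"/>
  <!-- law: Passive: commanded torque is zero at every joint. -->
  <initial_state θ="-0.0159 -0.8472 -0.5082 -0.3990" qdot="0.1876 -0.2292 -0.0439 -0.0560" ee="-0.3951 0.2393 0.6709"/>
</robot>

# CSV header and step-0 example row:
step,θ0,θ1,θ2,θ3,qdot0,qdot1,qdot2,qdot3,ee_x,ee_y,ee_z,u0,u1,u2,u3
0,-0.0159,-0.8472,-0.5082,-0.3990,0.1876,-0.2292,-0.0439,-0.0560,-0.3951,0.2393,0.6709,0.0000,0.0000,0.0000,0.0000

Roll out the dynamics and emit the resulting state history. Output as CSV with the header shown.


step,θ0,θ1,θ2,θ3,qdot0,qdot1,qdot2,qdot3,ee_x,ee_y,ee_z,u0,u1,u2,u3
1,-0.0124,-0.8555,-0.5080,-0.4045,0.2580,-0.8670,0.0477,-0.6748,-0.3968,0.2391,0.6687,0.0000,0.0000,0.0000,0.0000
2,-0.0084,-0.8730,-0.5070,-0.4190,0.2840,-1.4622,0.0840,-1.2554,-0.3992,0.2392,0.6648,0.0000,0.0000,0.0000,0.0000
3,-0.0039,-0.8993,-0.5055,-0.4419,0.3114,-2.0384,0.1119,-1.7873,-0.4023,0.2397,0.6590,0.0000,0.0000,0.0000,0.0000
4,0.0010,-0.9341,-0.5037,-0.4724,0.3432,-2.5980,0.1341,-2.2658,-0.4059,0.2404,0.6512,0.0000,0.0000,0.0000,0.0000
5,0.0064,-0.9771,-0.5015,-0.5096,0.3806,-3.1419,0.1533,-2.6860,-0.4100,0.2415,0.6415,0.0000,0.0000,0.0000,0.0000
6,0.0125,-1.0283,-0.4991,-0.5527,0.4240,-3.6699,0.1721,-3.0421,-0.4145,0.2429,0.6297,0.0000,0.0000,0.0000,0.0000
7,0.0192,-1.0872,-0.4964,-0.6005,0.4732,-4.1806,0.1951,-3.3285,-0.4192,0.2447,0.6156,0.0000,0.0000,0.0000,0.0000
8,0.0267,-1.1536,-0.4932,-0.6521,0.5284,-4.6724,0.2291,-3.5400,-0.4239,0.2467,0.5993,0.0000,0.0000,0.0000,0.0000
9,0.0351,-1.2272,-0.4894,-0.7063,0.5905,-5.1430,0.2847,-3.6725,-0.4287,0.2491,0.5805,0.0000,0.0000,0.0000,0.0000
10,0.0444,-1.3077,-0.4845,-0.7619,0.6617,-5.5892,0.3770,-3.7231,-0.4333,0.2518,0.5593,0.0000,0.0000,0.0000,0.0000
11,0.0550,-1.3948,-0.4778,-0.8176,0.7453,-6.0062,0.5254,-3.6900,-0.4376,0.2549,0.5355,0.0000,0.0000,0.0000,0.0000
12,0.0669,-1.4878,-0.4683,-0.8722,0.8451,-6.3862,0.7528,-3.5722,-0.4417,0.2582,0.5091,0.0000,0.0000,0.0000,0.0000
13,0.0804,-1.5861,-0.4547,-0.9243,0.9636,-6.7178,1.0799,-3.3672,-0.4453,0.2618,0.4798,0.0000,0.0000,0.0000,0.0000
14,0.0959,-1.6890,-0.4354,-0.9727,1.0980,-6.9853,1.5160,-3.0690,-0.4484,0.2655,0.4477,0.0000,0.0000,0.0000,0.0000
15,0.1134,-1.7952,-0.4088,-1.0159,1.2353,-7.1691,2.0417,-2.6636,-0.4508,0.2692,0.4125,0.0000,0.0000,0.0000,0.0000
16,0.1328,-1.9035,-0.3740,-1.0520,1.3471,-7.2495,2.5927,-2.1282,-0.4525,0.2726,0.3742,0.0000,0.0000,0.0000,0.0000
17,0.1535,-2.0121,-0.3314,-1.0789,1.3927,-7.2105,3.0578,-1.4346,-0.4532,0.2753,0.3327,0.0000,0.0000,0.0000,0.0000
18,0.1741,-2.1192,-0.2833,-1.0941,1.3353,-7.0429,3.3143,-0.5616,-0.4527,0.2772,0.2878,0.0000,0.0000,0.0000,0.0000
19,0.1930,-2.2228,-0.2334,-1.0949,1.1682,-6.7474,3.2961,0.4868,-0.4507,0.2778,0.2396,0.0000,0.0000,0.0000,0.0000
20,0.2087,-2.3211,-0.1856,-1.0789,0.9246,-6.3359,3.0362,1.6730,-0.4467,0.2769,0.1882,0.0000,0.0000,0.0000,0.0000
21,0.2205,-2.4122,-0.1431,-1.0439,0.6512,-5.7910,2.6088,3.0125,-0.4401,0.2742,0.1338,0.0000,0.0000,0.0000,0.0000
22,0.2284,-2.4941,-0.1076,-0.9878,0.4060,-5.1110,2.1209,4.4948,-0.4302,0.2693,0.0768,0.0000,0.0000,0.0000,0.0000
23,0.2331,-2.5648,-0.0794,-0.9084,0.2385,-4.2964,1.6515,6.1174,-0.4164,0.2617,0.0178,0.0000,0.0000,0.0000,0.0000
24,0.2362,-2.6224,-0.0578,-0.8036,0.1888,-3.3562,1.2380,7.8790,-0.3978,0.2511,-0.0423,0.0000,0.0000,0.0000,0.0000
25,0.2395,-2.6650,-0.0420,-0.6714,0.2778,-2.3197,0.8743,9.7557,-0.3734,0.2367,-0.1021,0.0000,0.0000,0.0000,0.0000
26,0.2450,-2.6919,-0.0316,-0.5108,0.4646,-1.2678,0.5095,11.6397,-0.3422,0.2180,-0.1596,0.0000,0.0000,0.0000,0.0000
27,0.2532,-2.7039,-0.0270,-0.3237,0.5845,-0.3953,0.0886,13.2058,-0.3033,0.1944,-0.2119,0.0000,0.0000,0.0000,0.0000
28,0.2621,-2.7064,-0.0281,-0.1194,0.5940,-0.0543,-0.1894,13.8284,-0.2565,0.1659,-0.2552,0.0000,0.0000,0.0000,0.0000
29,0.2686,-2.7096,-0.0319,0.0837,0.1989,-0.5036,-0.2724,13.0096,-0.2031,0.1334,-0.2864,0.0000,0.0000,0.0000,0.0000
30,0.2681,-2.7247,-0.0339,0.2653,-0.1686,-1.5743,0.1209,11.0955,-0.1459,0.0984,-0.3053,0.0000,0.0000,0.0000,0.0000
31,0.2629,-2.7579,-0.0274,0.4146,-0.5053,-2.8659,0.7847,8.7911,-0.0877,0.0626,-0.3134,0.0000,0.0000,0.0000,0.0000
32,0.2534,-2.8105,-0.0097,0.5291,-0.7504,-4.1303,1.5969,6.4974,-0.0303,0.0270,-0.3133,0.0000,0.0000,0.0000,0.0000
33,0.2408,-2.8811,0.0205,0.6103,-0.9099,-5.2534,2.4187,4.3560,0.0251,-0.0076,-0.3070,0.0000,0.0000,0.0000,0.0000
34,0.2265,-2.9672,0.0624,0.6607,-0.9751,-6.1974,3.1317,2.3970,0.0779,-0.0410,-0.2960,0.0000,0.0000,0.0000,0.0000
35,0.2124,-3.0660,0.1133,0.6833,-0.8695,-6.9523,3.6074,0.6418,0.1278,-0.0728,-0.2812,0.0000,0.0000,0.0000,0.0000
36,0.2022,-3.1746,0.1683,0.6816,-0.4160,-7.4860,3.6404,-0.8024,0.1745,-0.1028,-0.2633,0.0000,0.0000,0.0000,0.0000
37,0.2002,-3.2897,0.2204,0.6606,0.3237,-7.8113,3.1496,-1.9224,0.2179,-0.1308,-0.2429,0.0000,0.0000,0.0000,0.0000
38,0.2081,-3.4083,0.2633,0.6248,0.8348,-7.9577,2.4698,-2.7843,0.2577,-0.1569,-0.2204,0.0000,0.0000,0.0000,0.0000
39,0.2248,-3.5274,0.2936,0.5784,1.3667,-7.8943,1.5744,-3.3707,0.2939,-0.1812,-0.1962,0.0000,0.0000,0.0000,0.0000
40,0.2481,-3.6442,0.3108,0.5247,1.6963,-7.6565,0.7422,-3.7597,0.3263,-0.2038,-0.1707,0.0000,0.0000,0.0000,0.0000
41,0.2750,-3.7563,0.3165,0.4665,1.8632,-7.2720,0.0431,-3.9679,0.3550,-0.2249,-0.1442,0.0000,0.0000,0.0000,0.0000
42,0.3026,-3.8620,0.3137,0.4064,1.7885,-6.8097,-0.3687,-4.0183,0.3801,-0.2446,-0.1171,0.0000,0.0000,0.0000,0.0000
43,0.3290,-3.9601,0.3053,0.3471,1.7321,-6.2419,-0.7464,-3.8551,0.4016,-0.2627,-0.0895,0.0000,0.0000,0.0000,0.0000
44,0.3545,-4.0489,0.2915,0.2917,1.6745,-5.5935,-1.0884,-3.4984,0.4199,-0.2792,-0.0617,0.0000,0.0000,0.0000,0.0000
45,0.3791,-4.1276,0.2729,0.2430,1.6017,-4.8950,-1.3858,-2.9812,0.4351,-0.2942,-0.0341,0.0000,0.0000,0.0000,0.0000
46,0.4025,-4.1956,0.2502,0.2029,1.5129,-4.1735,-1.6375,-2.3437,0.4477,-0.3077,-0.0069,,,,


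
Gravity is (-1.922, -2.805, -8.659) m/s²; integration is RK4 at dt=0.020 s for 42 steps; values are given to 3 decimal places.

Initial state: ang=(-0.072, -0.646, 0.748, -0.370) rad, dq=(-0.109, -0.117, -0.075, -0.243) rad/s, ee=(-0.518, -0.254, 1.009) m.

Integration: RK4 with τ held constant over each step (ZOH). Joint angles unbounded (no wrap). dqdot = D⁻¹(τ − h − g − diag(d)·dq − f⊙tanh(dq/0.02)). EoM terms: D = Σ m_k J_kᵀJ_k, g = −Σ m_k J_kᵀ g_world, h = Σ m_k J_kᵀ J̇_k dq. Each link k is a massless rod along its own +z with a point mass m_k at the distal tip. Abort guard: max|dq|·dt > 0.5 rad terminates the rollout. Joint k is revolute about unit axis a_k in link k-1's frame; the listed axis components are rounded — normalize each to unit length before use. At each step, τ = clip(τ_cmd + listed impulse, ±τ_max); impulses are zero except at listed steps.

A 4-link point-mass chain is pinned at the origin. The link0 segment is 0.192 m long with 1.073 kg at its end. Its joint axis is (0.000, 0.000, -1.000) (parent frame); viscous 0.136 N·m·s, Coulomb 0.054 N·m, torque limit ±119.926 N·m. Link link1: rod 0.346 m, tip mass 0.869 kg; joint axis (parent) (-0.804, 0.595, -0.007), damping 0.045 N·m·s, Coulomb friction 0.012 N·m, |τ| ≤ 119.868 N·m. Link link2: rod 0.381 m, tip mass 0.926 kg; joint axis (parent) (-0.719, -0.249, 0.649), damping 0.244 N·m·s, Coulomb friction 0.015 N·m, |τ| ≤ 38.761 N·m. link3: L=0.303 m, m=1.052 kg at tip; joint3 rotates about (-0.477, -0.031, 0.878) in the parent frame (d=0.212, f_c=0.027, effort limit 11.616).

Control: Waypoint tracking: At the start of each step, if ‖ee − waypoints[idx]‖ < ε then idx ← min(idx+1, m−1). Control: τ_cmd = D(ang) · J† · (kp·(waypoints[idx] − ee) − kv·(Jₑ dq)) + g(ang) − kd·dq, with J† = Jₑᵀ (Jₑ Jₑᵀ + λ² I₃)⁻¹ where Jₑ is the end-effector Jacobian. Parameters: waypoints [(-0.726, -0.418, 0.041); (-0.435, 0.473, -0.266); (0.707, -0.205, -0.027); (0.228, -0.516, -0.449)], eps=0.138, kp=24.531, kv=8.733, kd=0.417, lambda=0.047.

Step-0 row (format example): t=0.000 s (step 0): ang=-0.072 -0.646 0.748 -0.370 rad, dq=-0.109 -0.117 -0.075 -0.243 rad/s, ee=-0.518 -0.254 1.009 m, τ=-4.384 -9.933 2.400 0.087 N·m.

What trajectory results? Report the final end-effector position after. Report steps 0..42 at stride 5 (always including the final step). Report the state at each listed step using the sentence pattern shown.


t=0.100 s (step 5): ang=-0.303 -0.671 1.019 -0.307 rad, dq=-2.761 -0.277 3.620 0.938 rad/s, ee=-0.550 -0.295 0.939 m, τ=0.584 9.843 -1.152 0.202 N·m.
t=0.200 s (step 10): ang=-0.533 -0.683 1.381 -0.214 rad, dq=-1.749 0.046 3.520 0.891 rad/s, ee=-0.598 -0.355 0.801 m, τ=3.152 14.137 -4.969 -0.367 N·m.
t=0.300 s (step 15): ang=-0.643 -0.678 1.702 -0.133 rad, dq=-0.505 -0.046 2.858 0.715 rad/s, ee=-0.631 -0.397 0.647 m, τ=2.945 12.283 -7.554 -1.087 N·m.
t=0.400 s (step 20): ang=-0.651 -0.711 1.943 -0.073 rad, dq=0.239 -0.643 1.932 0.485 rad/s, ee=-0.652 -0.414 0.503 m, τ=1.922 11.093 -8.244 -1.411 N·m.
t=0.500 s (step 25): ang=-0.617 -0.806 2.089 -0.039 rad, dq=0.364 -1.221 1.015 0.225 rad/s, ee=-0.665 -0.419 0.383 m, τ=1.325 11.249 -8.092 -1.423 N·m.
t=0.600 s (step 30): ang=-0.586 -0.944 2.155 -0.027 rad, dq=0.238 -1.480 0.367 0.029 rad/s, ee=-0.674 -0.418 0.286 m, τ=1.105 11.587 -7.723 -1.315 N·m.
t=0.700 s (step 35): ang=-0.569 -1.093 2.171 -0.028 rad, dq=0.114 -1.466 -0.016 -0.032 rad/s, ee=-0.680 -0.414 0.210 m, τ=1.065 11.637 -7.194 -1.174 N·m.
t=0.800 s (step 40): ang=-0.560 -1.215 2.177 -0.026 rad, dq=0.235 0.383 1.556 0.513 rad/s, ee=-0.683 -0.406 0.151 m, τ=15.871 17.720 -1.737 1.113 N·m.
t=0.840 s (step 42): ang=-0.537 -1.152 2.284 0.011 rad, dq=1.006 2.623 3.572 1.327 rad/s, ee=-0.678 -0.377 0.123 m.
final ee position (m): -0.678 -0.377 0.123


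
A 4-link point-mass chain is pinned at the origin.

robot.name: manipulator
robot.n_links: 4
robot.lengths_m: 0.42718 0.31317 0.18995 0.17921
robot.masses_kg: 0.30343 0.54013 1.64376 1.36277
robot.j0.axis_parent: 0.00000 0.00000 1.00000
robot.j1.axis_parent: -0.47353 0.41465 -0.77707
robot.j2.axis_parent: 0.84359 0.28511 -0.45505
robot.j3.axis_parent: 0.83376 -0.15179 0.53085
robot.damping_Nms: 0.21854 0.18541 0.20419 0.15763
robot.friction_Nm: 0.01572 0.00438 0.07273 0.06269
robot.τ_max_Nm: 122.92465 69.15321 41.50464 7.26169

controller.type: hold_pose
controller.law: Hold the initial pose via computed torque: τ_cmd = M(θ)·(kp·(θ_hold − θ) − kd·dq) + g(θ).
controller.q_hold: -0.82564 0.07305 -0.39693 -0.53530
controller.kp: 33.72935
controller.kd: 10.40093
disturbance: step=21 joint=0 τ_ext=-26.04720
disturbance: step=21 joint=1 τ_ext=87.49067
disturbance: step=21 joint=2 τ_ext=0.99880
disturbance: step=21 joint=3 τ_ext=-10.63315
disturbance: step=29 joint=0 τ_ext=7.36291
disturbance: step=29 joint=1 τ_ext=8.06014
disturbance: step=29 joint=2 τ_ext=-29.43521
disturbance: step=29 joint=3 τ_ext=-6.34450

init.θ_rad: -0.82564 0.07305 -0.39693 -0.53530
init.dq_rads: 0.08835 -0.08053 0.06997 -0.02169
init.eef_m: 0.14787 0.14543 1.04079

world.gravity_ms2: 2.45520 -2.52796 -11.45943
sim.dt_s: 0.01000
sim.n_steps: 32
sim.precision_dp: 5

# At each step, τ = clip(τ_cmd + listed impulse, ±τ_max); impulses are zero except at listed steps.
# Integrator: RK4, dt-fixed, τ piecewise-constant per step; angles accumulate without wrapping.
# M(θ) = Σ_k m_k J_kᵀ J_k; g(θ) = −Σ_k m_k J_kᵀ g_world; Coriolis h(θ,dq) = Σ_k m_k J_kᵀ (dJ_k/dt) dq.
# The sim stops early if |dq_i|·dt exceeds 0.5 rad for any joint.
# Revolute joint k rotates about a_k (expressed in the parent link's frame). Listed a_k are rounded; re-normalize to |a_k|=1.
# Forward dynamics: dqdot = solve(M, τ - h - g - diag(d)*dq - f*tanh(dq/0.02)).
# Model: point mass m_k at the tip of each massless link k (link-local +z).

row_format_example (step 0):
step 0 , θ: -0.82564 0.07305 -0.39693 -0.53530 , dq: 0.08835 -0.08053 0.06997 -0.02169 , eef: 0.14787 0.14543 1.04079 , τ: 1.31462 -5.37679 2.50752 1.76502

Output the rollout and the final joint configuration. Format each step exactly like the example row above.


step 1 , θ: -0.82575 0.07208 -0.39670 -0.53492 , dq: 0.10735 -0.06582 0.07467 -0.03558 , eef: 0.14735 0.14544 1.04096 , τ: 1.32192 -5.41401 2.51418 1.77164
step 2 , θ: -0.82578 0.07123 -0.39646 -0.53461 , dq: 0.11475 -0.05444 0.07466 -0.04206 , eef: 0.14688 0.14545 1.04111 , τ: 1.32917 -5.44921 2.51999 1.77765
step 3 , θ: -0.82577 0.07048 -0.39624 -0.53434 , dq: 0.11695 -0.04498 0.07275 -0.04557 , eef: 0.14646 0.14546 1.04125 , τ: 1.33624 -5.48258 2.52534 1.78327
step 4 , θ: -0.82575 0.06982 -0.39605 -0.53410 , dq: 0.11744 -0.03664 0.07044 -0.04812 , eef: 0.14608 0.14547 1.04137 , τ: 1.34307 -5.51423 2.53035 1.78858
step 5 , θ: -0.82574 0.06924 -0.39587 -0.53388 , dq: 0.11726 -0.02911 0.06812 -0.05028 , eef: 0.14576 0.14547 1.04147 , τ: 1.34962 -5.54424 2.53508 1.79360
step 6 , θ: -0.82573 0.06873 -0.39572 -0.53368 , dq: 0.11680 -0.02226 0.06593 -0.05221 , eef: 0.14547 0.14548 1.04157 , τ: 1.35590 -5.57271 2.53958 1.79834
step 7 , θ: -0.82573 0.06829 -0.39559 -0.53350 , dq: 0.11621 -0.01601 0.06389 -0.05395 , eef: 0.14522 0.14548 1.04165 , τ: 1.36191 -5.59972 2.54387 1.80282
step 8 , θ: -0.82574 0.06790 -0.39548 -0.53334 , dq: 0.11555 -0.01030 0.06201 -0.05553 , eef: 0.14500 0.14548 1.04172 , τ: 1.36764 -5.62534 2.54797 1.80705
step 9 , θ: -0.82575 0.06757 -0.39538 -0.53319 , dq: 0.11487 -0.00509 0.06027 -0.05697 , eef: 0.14481 0.14549 1.04178 , τ: 1.37311 -5.64963 2.55191 1.81105
step 10 , θ: -0.82578 0.06729 -0.39531 -0.53306 , dq: 0.11419 -0.00034 0.05868 -0.05828 , eef: 0.14466 0.14549 1.04183 , τ: 1.37832 -5.67263 2.55569 1.81482
step 11 , θ: -0.82580 0.06705 -0.39524 -0.53294 , dq: 0.11351 0.00398 0.05723 -0.05948 , eef: 0.14452 0.14548 1.04188 , τ: 1.38328 -5.69442 2.55932 1.81838
step 12 , θ: -0.82584 0.06686 -0.39519 -0.53283 , dq: 0.11285 0.00791 0.05590 -0.06057 , eef: 0.14442 0.14548 1.04192 , τ: 1.38799 -5.71504 2.56282 1.82174
step 13 , θ: -0.82588 0.06670 -0.39516 -0.53273 , dq: 0.11223 0.01148 0.05468 -0.06155 , eef: 0.14433 0.14548 1.04195 , τ: 1.39247 -5.73454 2.56619 1.82491
step 14 , θ: -0.82593 0.06658 -0.39513 -0.53264 , dq: 0.11164 0.01471 0.05358 -0.06245 , eef: 0.14427 0.14547 1.04197 , τ: 1.39673 -5.75299 2.56944 1.82790
step 15 , θ: -0.82599 0.06649 -0.39512 -0.53256 , dq: 0.11109 0.01763 0.05258 -0.06325 , eef: 0.14422 0.14547 1.04199 , τ: 1.40076 -5.77043 2.57257 1.83071
step 16 , θ: -0.82604 0.06642 -0.39511 -0.53248 , dq: 0.11058 0.02027 0.05167 -0.06398 , eef: 0.14419 0.14546 1.04201 , τ: 1.40459 -5.78691 2.57558 1.83336
step 17 , θ: -0.82611 0.06638 -0.39511 -0.53242 , dq: 0.11012 0.02264 0.05085 -0.06464 , eef: 0.14417 0.14546 1.04202 , τ: 1.40822 -5.80246 2.57849 1.83585
step 18 , θ: -0.82618 0.06637 -0.39512 -0.53236 , dq: 0.10970 0.02477 0.05012 -0.06523 , eef: 0.14416 0.14545 1.04202 , τ: 1.41165 -5.81715 2.58129 1.83819
step 19 , θ: -0.82625 0.06637 -0.39514 -0.53231 , dq: 0.10932 0.02668 0.04946 -0.06577 , eef: 0.14417 0.14544 1.04202 , τ: 1.41490 -5.83100 2.58398 1.84040
step 20 , θ: -0.82633 0.06639 -0.39516 -0.53226 , dq: 0.10898 0.02838 0.04887 -0.06625 , eef: 0.14419 0.14544 1.04202 , τ: 1.41797 -5.84406 2.58658 1.84247
step 21 , θ: -0.82641 0.06643 -0.39519 -0.53221 , dq: 0.10868 0.02988 0.04835 -0.06668 , eef: 0.14422 0.14543 1.04202 , τ: -24.62632 69.15321 3.58787 -7.26169
step 22 , θ: -0.87773 0.06074 -0.41372 -0.50887 , dq: -8.22354 -0.70082 -2.84801 3.57336 , eef: 0.14762 0.14326 1.04176 , τ: 4.06717 -13.91215 2.68387 2.85368
step 23 , θ: -0.92408 0.06124 -0.42800 -0.49187 , dq: -2.62728 0.45035 -0.66632 0.70575 , eef: 0.15378 0.13983 1.04096 , τ: 3.79262 -13.54434 2.95678 2.84021
step 24 , θ: -0.93940 0.06774 -0.43061 -0.49007 , dq: -0.97747 0.72665 -0.07831 -0.03526 , eef: 0.15914 0.13712 1.04010 , τ: 3.60898 -13.13481 3.06058 2.79368
step 25 , θ: -0.94579 0.07530 -0.43036 -0.49152 , dq: -0.51601 0.73657 0.03965 -0.13551 , eef: 0.16385 0.13483 1.03929 , τ: 3.45682 -12.72546 3.11436 2.73617
step 26 , θ: -0.95020 0.08239 -0.42998 -0.49258 , dq: -0.38995 0.67506 0.02532 -0.06467 , eef: 0.16798 0.13284 1.03857 , τ: 3.31788 -12.33276 3.15885 2.67757
step 27 , θ: -0.95357 0.08883 -0.42978 -0.49297 , dq: -0.30158 0.60926 0.00967 -0.00631 , eef: 0.17157 0.13112 1.03793 , τ: 3.18902 -11.95810 3.19151 2.62192
step 28 , θ: -0.95546 0.09476 -0.42935 -0.49344 , dq: -0.22133 0.54305 0.00920 0.00133 , eef: 0.17469 0.12965 1.03737 , τ: 3.07096 -11.59964 3.20980 2.57308
step 29 , θ: -0.95669 0.10002 -0.42894 -0.49384 , dq: -0.17679 0.47425 -0.00041 0.01582 , eef: 0.17739 0.12840 1.03686 , τ: 10.32350 -3.19860 -26.21307 -3.81756
step 30 , θ: -0.96804 0.10213 -0.44077 -0.48788 , dq: -1.67697 0.04406 -2.16914 0.93675 , eef: 0.18046 0.12910 1.03517 , τ: 2.07820 -11.80501 6.38603 3.17477
step 31 , θ: -0.97479 0.10460 -0.45693 -0.48452 , dq: -0.20608 0.32598 -1.31701 0.05979 , eef: 0.18385 0.13170 1.03236 , τ: 2.07044 -11.47382 6.20350 3.10409
step 32 , θ: -0.97389 0.10828 -0.46797 -0.48568 , dq: 0.13206 0.34972 -1.01663 -0.12556 , eef: 0.18677 0.13413 1.02983
final θ (rad): -0.97389 0.10828 -0.46797 -0.48568
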